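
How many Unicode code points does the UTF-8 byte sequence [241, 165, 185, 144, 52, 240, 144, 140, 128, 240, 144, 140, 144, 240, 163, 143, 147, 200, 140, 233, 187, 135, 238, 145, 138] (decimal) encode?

8

Byte at offset 0: 0xF1 = 11110001 → 4-byte char (#1). Advance 4.
Byte at offset 4: 0x34 = 00110100 → 1-byte char (#2). Advance 1.
Byte at offset 5: 0xF0 = 11110000 → 4-byte char (#3). Advance 4.
Byte at offset 9: 0xF0 = 11110000 → 4-byte char (#4). Advance 4.
Byte at offset 13: 0xF0 = 11110000 → 4-byte char (#5). Advance 4.
Byte at offset 17: 0xC8 = 11001000 → 2-byte char (#6). Advance 2.
Byte at offset 19: 0xE9 = 11101001 → 3-byte char (#7). Advance 3.
Byte at offset 22: 0xEE = 11101110 → 3-byte char (#8). Advance 3.
Reached end at offset 25 after 8 code points.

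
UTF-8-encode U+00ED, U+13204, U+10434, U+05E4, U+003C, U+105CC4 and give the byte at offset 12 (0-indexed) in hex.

0x3C

U+00ED → 2-byte form C3 AD at offsets 0–1.
U+13204 → 4-byte form F0 93 88 84 at offsets 2–5.
U+10434 → 4-byte form F0 90 90 B4 at offsets 6–9.
U+05E4 → 2-byte form D7 A4 at offsets 10–11.
U+003C → 1-byte form 3C at offsets 12–12.
Offset 12 falls in char 5's range; it's byte 1 of 3C = 0x3C.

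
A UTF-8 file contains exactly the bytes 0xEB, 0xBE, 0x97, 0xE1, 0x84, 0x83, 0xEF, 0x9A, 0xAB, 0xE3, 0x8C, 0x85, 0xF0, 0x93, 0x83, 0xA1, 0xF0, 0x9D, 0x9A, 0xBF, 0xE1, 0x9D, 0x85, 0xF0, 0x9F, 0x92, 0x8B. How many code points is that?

Byte at offset 0: 0xEB = 11101011 → 3-byte char (#1). Advance 3.
Byte at offset 3: 0xE1 = 11100001 → 3-byte char (#2). Advance 3.
Byte at offset 6: 0xEF = 11101111 → 3-byte char (#3). Advance 3.
Byte at offset 9: 0xE3 = 11100011 → 3-byte char (#4). Advance 3.
Byte at offset 12: 0xF0 = 11110000 → 4-byte char (#5). Advance 4.
Byte at offset 16: 0xF0 = 11110000 → 4-byte char (#6). Advance 4.
Byte at offset 20: 0xE1 = 11100001 → 3-byte char (#7). Advance 3.
Byte at offset 23: 0xF0 = 11110000 → 4-byte char (#8). Advance 4.
Reached end at offset 27 after 8 code points.

8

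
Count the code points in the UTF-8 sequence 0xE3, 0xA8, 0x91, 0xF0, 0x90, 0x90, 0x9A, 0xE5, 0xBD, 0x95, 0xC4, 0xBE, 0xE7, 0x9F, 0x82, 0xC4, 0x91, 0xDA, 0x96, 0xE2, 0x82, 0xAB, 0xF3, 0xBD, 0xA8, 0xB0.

Byte at offset 0: 0xE3 = 11100011 → 3-byte char (#1). Advance 3.
Byte at offset 3: 0xF0 = 11110000 → 4-byte char (#2). Advance 4.
Byte at offset 7: 0xE5 = 11100101 → 3-byte char (#3). Advance 3.
Byte at offset 10: 0xC4 = 11000100 → 2-byte char (#4). Advance 2.
Byte at offset 12: 0xE7 = 11100111 → 3-byte char (#5). Advance 3.
Byte at offset 15: 0xC4 = 11000100 → 2-byte char (#6). Advance 2.
Byte at offset 17: 0xDA = 11011010 → 2-byte char (#7). Advance 2.
Byte at offset 19: 0xE2 = 11100010 → 3-byte char (#8). Advance 3.
Byte at offset 22: 0xF3 = 11110011 → 4-byte char (#9). Advance 4.
Reached end at offset 26 after 9 code points.

9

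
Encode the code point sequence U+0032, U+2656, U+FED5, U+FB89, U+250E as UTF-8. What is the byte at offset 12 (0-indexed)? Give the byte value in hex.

U+0032 → 1-byte form 32 at offsets 0–0.
U+2656 → 3-byte form E2 99 96 at offsets 1–3.
U+FED5 → 3-byte form EF BB 95 at offsets 4–6.
U+FB89 → 3-byte form EF AE 89 at offsets 7–9.
U+250E → 3-byte form E2 94 8E at offsets 10–12.
Offset 12 falls in char 5's range; it's byte 3 of E2 94 8E = 0x8E.

0x8E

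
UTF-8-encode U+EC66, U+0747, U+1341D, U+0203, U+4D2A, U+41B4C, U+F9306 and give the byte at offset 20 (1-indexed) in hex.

1-indexed offset 20 is 0-indexed offset 19.
U+EC66 → 3-byte form EE B1 A6 at offsets 0–2.
U+0747 → 2-byte form DD 87 at offsets 3–4.
U+1341D → 4-byte form F0 93 90 9D at offsets 5–8.
U+0203 → 2-byte form C8 83 at offsets 9–10.
U+4D2A → 3-byte form E4 B4 AA at offsets 11–13.
U+41B4C → 4-byte form F1 81 AD 8C at offsets 14–17.
U+F9306 → 4-byte form F3 B9 8C 86 at offsets 18–21.
Offset 19 falls in char 7's range; it's byte 2 of F3 B9 8C 86 = 0xB9.

0xB9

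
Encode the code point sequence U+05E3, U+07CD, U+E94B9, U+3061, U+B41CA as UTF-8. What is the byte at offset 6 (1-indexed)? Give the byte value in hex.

0xA9

1-indexed offset 6 is 0-indexed offset 5.
U+05E3 → 2-byte form D7 A3 at offsets 0–1.
U+07CD → 2-byte form DF 8D at offsets 2–3.
U+E94B9 → 4-byte form F3 A9 92 B9 at offsets 4–7.
Offset 5 falls in char 3's range; it's byte 2 of F3 A9 92 B9 = 0xA9.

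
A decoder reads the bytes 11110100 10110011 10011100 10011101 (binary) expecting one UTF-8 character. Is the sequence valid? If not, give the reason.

Leading byte 0xF4 = 11110100 → 4-byte form.
Payload = 0x13371D, which exceeds U+10FFFF, the maximum Unicode code point. (Leading bytes F5–FF, or F4 followed by ≥ 0x90, are invalid.)

invalid (encodes a value above U+10FFFF)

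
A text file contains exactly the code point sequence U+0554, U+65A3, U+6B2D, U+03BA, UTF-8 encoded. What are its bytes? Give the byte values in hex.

U+0554: 2-byte form → D5 94.
U+65A3: 3-byte form → E6 96 A3.
U+6B2D: 3-byte form → E6 AC AD.
U+03BA: 2-byte form → CE BA.
Concatenated (10 bytes): D5 94 E6 96 A3 E6 AC AD CE BA.

D5 94 E6 96 A3 E6 AC AD CE BA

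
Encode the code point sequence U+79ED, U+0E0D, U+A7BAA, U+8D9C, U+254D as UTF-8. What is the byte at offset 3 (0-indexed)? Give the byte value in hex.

0xE0

U+79ED → 3-byte form E7 A7 AD at offsets 0–2.
U+0E0D → 3-byte form E0 B8 8D at offsets 3–5.
Offset 3 falls in char 2's range; it's byte 1 of E0 B8 8D = 0xE0.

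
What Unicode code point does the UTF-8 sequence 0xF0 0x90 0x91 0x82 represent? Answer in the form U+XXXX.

Leading byte 0xF0 = 11110000 matches 11110xxx → 4-byte sequence.
Byte 1: 0xF0 = 11110000, payload 000 (3 bits).
Byte 2: 0x90 = 10010000 (10xxxxxx ✓), payload 010000.
Byte 3: 0x91 = 10010001 (10xxxxxx ✓), payload 010001.
Byte 4: 0x82 = 10000010 (10xxxxxx ✓), payload 000010.
Concatenate: 000010000010001000010 = 0x10442 (21 bits → U+10442).

U+10442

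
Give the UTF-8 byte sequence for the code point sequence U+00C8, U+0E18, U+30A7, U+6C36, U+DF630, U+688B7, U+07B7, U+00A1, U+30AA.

U+00C8: 2-byte form → C3 88.
U+0E18: 3-byte form → E0 B8 98.
U+30A7: 3-byte form → E3 82 A7.
U+6C36: 3-byte form → E6 B0 B6.
U+DF630: 4-byte form → F3 9F 98 B0.
U+688B7: 4-byte form → F1 A8 A2 B7.
U+07B7: 2-byte form → DE B7.
U+00A1: 2-byte form → C2 A1.
U+30AA: 3-byte form → E3 82 AA.
Concatenated (26 bytes): C3 88 E0 B8 98 E3 82 A7 E6 B0 B6 F3 9F 98 B0 F1 A8 A2 B7 DE B7 C2 A1 E3 82 AA.

C3 88 E0 B8 98 E3 82 A7 E6 B0 B6 F3 9F 98 B0 F1 A8 A2 B7 DE B7 C2 A1 E3 82 AA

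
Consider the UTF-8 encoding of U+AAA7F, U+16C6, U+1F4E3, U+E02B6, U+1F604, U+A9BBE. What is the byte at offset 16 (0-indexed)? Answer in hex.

0x9F

U+AAA7F → 4-byte form F2 AA A9 BF at offsets 0–3.
U+16C6 → 3-byte form E1 9B 86 at offsets 4–6.
U+1F4E3 → 4-byte form F0 9F 93 A3 at offsets 7–10.
U+E02B6 → 4-byte form F3 A0 8A B6 at offsets 11–14.
U+1F604 → 4-byte form F0 9F 98 84 at offsets 15–18.
Offset 16 falls in char 5's range; it's byte 2 of F0 9F 98 84 = 0x9F.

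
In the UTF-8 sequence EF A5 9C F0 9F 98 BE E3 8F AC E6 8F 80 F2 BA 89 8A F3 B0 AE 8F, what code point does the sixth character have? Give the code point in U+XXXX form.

U+F0B8F

Offset 0: leading byte 0xEF = 11101111 → 3-byte char #1 = EF A5 9C.
Offset 3: leading byte 0xF0 = 11110000 → 4-byte char #2 = F0 9F 98 BE.
Offset 7: leading byte 0xE3 = 11100011 → 3-byte char #3 = E3 8F AC.
Offset 10: leading byte 0xE6 = 11100110 → 3-byte char #4 = E6 8F 80.
Offset 13: leading byte 0xF2 = 11110010 → 4-byte char #5 = F2 BA 89 8A.
Offset 17: leading byte 0xF3 = 11110011 → 4-byte char #6 = F3 B0 AE 8F.
Leading byte 0xF3 = 11110011 matches 11110xxx → 4-byte sequence.
Byte 1: 0xF3 = 11110011, payload 011 (3 bits).
Byte 2: 0xB0 = 10110000 (10xxxxxx ✓), payload 110000.
Byte 3: 0xAE = 10101110 (10xxxxxx ✓), payload 101110.
Byte 4: 0x8F = 10001111 (10xxxxxx ✓), payload 001111.
Concatenate: 011110000101110001111 = 0xF0B8F (21 bits → U+F0B8F).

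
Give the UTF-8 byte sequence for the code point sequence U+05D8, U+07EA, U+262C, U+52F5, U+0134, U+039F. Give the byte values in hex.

U+05D8: 2-byte form → D7 98.
U+07EA: 2-byte form → DF AA.
U+262C: 3-byte form → E2 98 AC.
U+52F5: 3-byte form → E5 8B B5.
U+0134: 2-byte form → C4 B4.
U+039F: 2-byte form → CE 9F.
Concatenated (14 bytes): D7 98 DF AA E2 98 AC E5 8B B5 C4 B4 CE 9F.

D7 98 DF AA E2 98 AC E5 8B B5 C4 B4 CE 9F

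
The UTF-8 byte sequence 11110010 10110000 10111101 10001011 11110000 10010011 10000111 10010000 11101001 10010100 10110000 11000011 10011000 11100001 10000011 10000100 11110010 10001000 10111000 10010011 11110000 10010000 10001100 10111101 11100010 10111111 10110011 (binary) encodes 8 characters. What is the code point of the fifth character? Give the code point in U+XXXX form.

U+10C4

Offset 0: leading byte 0xF2 = 11110010 → 4-byte char #1 = F2 B0 BD 8B.
Offset 4: leading byte 0xF0 = 11110000 → 4-byte char #2 = F0 93 87 90.
Offset 8: leading byte 0xE9 = 11101001 → 3-byte char #3 = E9 94 B0.
Offset 11: leading byte 0xC3 = 11000011 → 2-byte char #4 = C3 98.
Offset 13: leading byte 0xE1 = 11100001 → 3-byte char #5 = E1 83 84.
Leading byte 0xE1 = 11100001 matches 1110xxxx → 3-byte sequence.
Byte 1: 0xE1 = 11100001, payload 0001 (4 bits).
Byte 2: 0x83 = 10000011 (10xxxxxx ✓), payload 000011.
Byte 3: 0x84 = 10000100 (10xxxxxx ✓), payload 000100.
Concatenate: 0001000011000100 = 0x10C4 (16 bits → U+10C4).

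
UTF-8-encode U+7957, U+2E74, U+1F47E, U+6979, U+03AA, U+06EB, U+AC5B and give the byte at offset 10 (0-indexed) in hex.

U+7957 → 3-byte form E7 A5 97 at offsets 0–2.
U+2E74 → 3-byte form E2 B9 B4 at offsets 3–5.
U+1F47E → 4-byte form F0 9F 91 BE at offsets 6–9.
U+6979 → 3-byte form E6 A5 B9 at offsets 10–12.
Offset 10 falls in char 4's range; it's byte 1 of E6 A5 B9 = 0xE6.

0xE6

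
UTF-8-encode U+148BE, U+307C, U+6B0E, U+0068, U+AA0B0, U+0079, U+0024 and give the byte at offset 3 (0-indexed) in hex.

0xBE

U+148BE → 4-byte form F0 94 A2 BE at offsets 0–3.
Offset 3 falls in char 1's range; it's byte 4 of F0 94 A2 BE = 0xBE.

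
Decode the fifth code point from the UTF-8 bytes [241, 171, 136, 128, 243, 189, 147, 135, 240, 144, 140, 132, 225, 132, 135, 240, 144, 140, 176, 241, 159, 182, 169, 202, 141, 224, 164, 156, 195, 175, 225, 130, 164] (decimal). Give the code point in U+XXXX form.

U+10330

Offset 0: leading byte 0xF1 = 11110001 → 4-byte char #1 = F1 AB 88 80.
Offset 4: leading byte 0xF3 = 11110011 → 4-byte char #2 = F3 BD 93 87.
Offset 8: leading byte 0xF0 = 11110000 → 4-byte char #3 = F0 90 8C 84.
Offset 12: leading byte 0xE1 = 11100001 → 3-byte char #4 = E1 84 87.
Offset 15: leading byte 0xF0 = 11110000 → 4-byte char #5 = F0 90 8C B0.
Leading byte 0xF0 = 11110000 matches 11110xxx → 4-byte sequence.
Byte 1: 0xF0 = 11110000, payload 000 (3 bits).
Byte 2: 0x90 = 10010000 (10xxxxxx ✓), payload 010000.
Byte 3: 0x8C = 10001100 (10xxxxxx ✓), payload 001100.
Byte 4: 0xB0 = 10110000 (10xxxxxx ✓), payload 110000.
Concatenate: 000010000001100110000 = 0x10330 (21 bits → U+10330).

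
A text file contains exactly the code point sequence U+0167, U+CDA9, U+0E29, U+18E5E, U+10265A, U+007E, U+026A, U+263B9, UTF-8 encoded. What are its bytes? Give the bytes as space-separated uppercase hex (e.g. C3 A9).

U+0167: 2-byte form → C5 A7.
U+CDA9: 3-byte form → EC B6 A9.
U+0E29: 3-byte form → E0 B8 A9.
U+18E5E: 4-byte form → F0 98 B9 9E.
U+10265A: 4-byte form → F4 82 99 9A.
U+007E: 1-byte form → 7E.
U+026A: 2-byte form → C9 AA.
U+263B9: 4-byte form → F0 A6 8E B9.
Concatenated (23 bytes): C5 A7 EC B6 A9 E0 B8 A9 F0 98 B9 9E F4 82 99 9A 7E C9 AA F0 A6 8E B9.

C5 A7 EC B6 A9 E0 B8 A9 F0 98 B9 9E F4 82 99 9A 7E C9 AA F0 A6 8E B9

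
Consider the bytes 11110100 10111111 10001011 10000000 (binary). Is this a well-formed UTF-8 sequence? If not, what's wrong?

invalid (encodes a value above U+10FFFF)

Leading byte 0xF4 = 11110100 → 4-byte form.
Payload = 0x13F2C0, which exceeds U+10FFFF, the maximum Unicode code point. (Leading bytes F5–FF, or F4 followed by ≥ 0x90, are invalid.)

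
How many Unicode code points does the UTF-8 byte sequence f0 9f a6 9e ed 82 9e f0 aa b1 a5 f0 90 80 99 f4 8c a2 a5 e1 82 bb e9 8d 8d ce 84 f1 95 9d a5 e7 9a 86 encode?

Byte at offset 0: 0xF0 = 11110000 → 4-byte char (#1). Advance 4.
Byte at offset 4: 0xED = 11101101 → 3-byte char (#2). Advance 3.
Byte at offset 7: 0xF0 = 11110000 → 4-byte char (#3). Advance 4.
Byte at offset 11: 0xF0 = 11110000 → 4-byte char (#4). Advance 4.
Byte at offset 15: 0xF4 = 11110100 → 4-byte char (#5). Advance 4.
Byte at offset 19: 0xE1 = 11100001 → 3-byte char (#6). Advance 3.
Byte at offset 22: 0xE9 = 11101001 → 3-byte char (#7). Advance 3.
Byte at offset 25: 0xCE = 11001110 → 2-byte char (#8). Advance 2.
Byte at offset 27: 0xF1 = 11110001 → 4-byte char (#9). Advance 4.
Byte at offset 31: 0xE7 = 11100111 → 3-byte char (#10). Advance 3.
Reached end at offset 34 after 10 code points.

10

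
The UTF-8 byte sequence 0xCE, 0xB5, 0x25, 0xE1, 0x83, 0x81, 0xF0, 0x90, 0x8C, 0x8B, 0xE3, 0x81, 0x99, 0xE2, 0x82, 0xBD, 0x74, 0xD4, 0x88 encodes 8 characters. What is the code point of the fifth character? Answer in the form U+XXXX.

Offset 0: leading byte 0xCE = 11001110 → 2-byte char #1 = CE B5.
Offset 2: leading byte 0x25 = 00100101 → 1-byte char #2 = 25.
Offset 3: leading byte 0xE1 = 11100001 → 3-byte char #3 = E1 83 81.
Offset 6: leading byte 0xF0 = 11110000 → 4-byte char #4 = F0 90 8C 8B.
Offset 10: leading byte 0xE3 = 11100011 → 3-byte char #5 = E3 81 99.
Leading byte 0xE3 = 11100011 matches 1110xxxx → 3-byte sequence.
Byte 1: 0xE3 = 11100011, payload 0011 (4 bits).
Byte 2: 0x81 = 10000001 (10xxxxxx ✓), payload 000001.
Byte 3: 0x99 = 10011001 (10xxxxxx ✓), payload 011001.
Concatenate: 0011000001011001 = 0x3059 (16 bits → U+3059).

U+3059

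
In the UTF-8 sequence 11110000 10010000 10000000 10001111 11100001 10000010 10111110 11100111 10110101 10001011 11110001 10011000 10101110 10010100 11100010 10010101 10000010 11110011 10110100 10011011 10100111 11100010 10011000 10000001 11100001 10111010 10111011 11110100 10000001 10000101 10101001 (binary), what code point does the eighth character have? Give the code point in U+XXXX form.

U+1EBB

Offset 0: leading byte 0xF0 = 11110000 → 4-byte char #1 = F0 90 80 8F.
Offset 4: leading byte 0xE1 = 11100001 → 3-byte char #2 = E1 82 BE.
Offset 7: leading byte 0xE7 = 11100111 → 3-byte char #3 = E7 B5 8B.
Offset 10: leading byte 0xF1 = 11110001 → 4-byte char #4 = F1 98 AE 94.
Offset 14: leading byte 0xE2 = 11100010 → 3-byte char #5 = E2 95 82.
Offset 17: leading byte 0xF3 = 11110011 → 4-byte char #6 = F3 B4 9B A7.
Offset 21: leading byte 0xE2 = 11100010 → 3-byte char #7 = E2 98 81.
Offset 24: leading byte 0xE1 = 11100001 → 3-byte char #8 = E1 BA BB.
Leading byte 0xE1 = 11100001 matches 1110xxxx → 3-byte sequence.
Byte 1: 0xE1 = 11100001, payload 0001 (4 bits).
Byte 2: 0xBA = 10111010 (10xxxxxx ✓), payload 111010.
Byte 3: 0xBB = 10111011 (10xxxxxx ✓), payload 111011.
Concatenate: 0001111010111011 = 0x1EBB (16 bits → U+1EBB).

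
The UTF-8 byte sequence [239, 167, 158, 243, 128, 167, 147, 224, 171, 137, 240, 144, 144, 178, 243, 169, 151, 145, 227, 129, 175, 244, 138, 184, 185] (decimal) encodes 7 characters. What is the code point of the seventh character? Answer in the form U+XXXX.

Offset 0: leading byte 0xEF = 11101111 → 3-byte char #1 = EF A7 9E.
Offset 3: leading byte 0xF3 = 11110011 → 4-byte char #2 = F3 80 A7 93.
Offset 7: leading byte 0xE0 = 11100000 → 3-byte char #3 = E0 AB 89.
Offset 10: leading byte 0xF0 = 11110000 → 4-byte char #4 = F0 90 90 B2.
Offset 14: leading byte 0xF3 = 11110011 → 4-byte char #5 = F3 A9 97 91.
Offset 18: leading byte 0xE3 = 11100011 → 3-byte char #6 = E3 81 AF.
Offset 21: leading byte 0xF4 = 11110100 → 4-byte char #7 = F4 8A B8 B9.
Leading byte 0xF4 = 11110100 matches 11110xxx → 4-byte sequence.
Byte 1: 0xF4 = 11110100, payload 100 (3 bits).
Byte 2: 0x8A = 10001010 (10xxxxxx ✓), payload 001010.
Byte 3: 0xB8 = 10111000 (10xxxxxx ✓), payload 111000.
Byte 4: 0xB9 = 10111001 (10xxxxxx ✓), payload 111001.
Concatenate: 100001010111000111001 = 0x10AE39 (21 bits → U+10AE39).

U+10AE39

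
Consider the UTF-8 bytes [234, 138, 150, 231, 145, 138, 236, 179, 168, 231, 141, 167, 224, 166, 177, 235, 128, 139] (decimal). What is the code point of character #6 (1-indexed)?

U+B00B

Offset 0: leading byte 0xEA = 11101010 → 3-byte char #1 = EA 8A 96.
Offset 3: leading byte 0xE7 = 11100111 → 3-byte char #2 = E7 91 8A.
Offset 6: leading byte 0xEC = 11101100 → 3-byte char #3 = EC B3 A8.
Offset 9: leading byte 0xE7 = 11100111 → 3-byte char #4 = E7 8D A7.
Offset 12: leading byte 0xE0 = 11100000 → 3-byte char #5 = E0 A6 B1.
Offset 15: leading byte 0xEB = 11101011 → 3-byte char #6 = EB 80 8B.
Leading byte 0xEB = 11101011 matches 1110xxxx → 3-byte sequence.
Byte 1: 0xEB = 11101011, payload 1011 (4 bits).
Byte 2: 0x80 = 10000000 (10xxxxxx ✓), payload 000000.
Byte 3: 0x8B = 10001011 (10xxxxxx ✓), payload 001011.
Concatenate: 1011000000001011 = 0xB00B (16 bits → U+B00B).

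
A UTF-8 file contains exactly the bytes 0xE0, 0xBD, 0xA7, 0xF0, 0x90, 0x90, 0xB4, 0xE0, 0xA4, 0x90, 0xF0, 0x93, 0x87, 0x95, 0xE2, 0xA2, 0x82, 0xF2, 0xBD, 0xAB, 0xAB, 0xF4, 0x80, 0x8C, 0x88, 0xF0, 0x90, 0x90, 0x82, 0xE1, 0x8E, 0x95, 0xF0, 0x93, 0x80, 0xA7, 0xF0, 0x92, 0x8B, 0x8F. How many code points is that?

Byte at offset 0: 0xE0 = 11100000 → 3-byte char (#1). Advance 3.
Byte at offset 3: 0xF0 = 11110000 → 4-byte char (#2). Advance 4.
Byte at offset 7: 0xE0 = 11100000 → 3-byte char (#3). Advance 3.
Byte at offset 10: 0xF0 = 11110000 → 4-byte char (#4). Advance 4.
Byte at offset 14: 0xE2 = 11100010 → 3-byte char (#5). Advance 3.
Byte at offset 17: 0xF2 = 11110010 → 4-byte char (#6). Advance 4.
Byte at offset 21: 0xF4 = 11110100 → 4-byte char (#7). Advance 4.
Byte at offset 25: 0xF0 = 11110000 → 4-byte char (#8). Advance 4.
Byte at offset 29: 0xE1 = 11100001 → 3-byte char (#9). Advance 3.
Byte at offset 32: 0xF0 = 11110000 → 4-byte char (#10). Advance 4.
Byte at offset 36: 0xF0 = 11110000 → 4-byte char (#11). Advance 4.
Reached end at offset 40 after 11 code points.

11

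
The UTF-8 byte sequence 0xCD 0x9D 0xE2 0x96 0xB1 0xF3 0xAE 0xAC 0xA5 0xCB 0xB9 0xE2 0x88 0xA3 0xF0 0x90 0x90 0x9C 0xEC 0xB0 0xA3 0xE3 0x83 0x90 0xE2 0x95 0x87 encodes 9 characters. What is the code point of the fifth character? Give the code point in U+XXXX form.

Offset 0: leading byte 0xCD = 11001101 → 2-byte char #1 = CD 9D.
Offset 2: leading byte 0xE2 = 11100010 → 3-byte char #2 = E2 96 B1.
Offset 5: leading byte 0xF3 = 11110011 → 4-byte char #3 = F3 AE AC A5.
Offset 9: leading byte 0xCB = 11001011 → 2-byte char #4 = CB B9.
Offset 11: leading byte 0xE2 = 11100010 → 3-byte char #5 = E2 88 A3.
Leading byte 0xE2 = 11100010 matches 1110xxxx → 3-byte sequence.
Byte 1: 0xE2 = 11100010, payload 0010 (4 bits).
Byte 2: 0x88 = 10001000 (10xxxxxx ✓), payload 001000.
Byte 3: 0xA3 = 10100011 (10xxxxxx ✓), payload 100011.
Concatenate: 0010001000100011 = 0x2223 (16 bits → U+2223).

U+2223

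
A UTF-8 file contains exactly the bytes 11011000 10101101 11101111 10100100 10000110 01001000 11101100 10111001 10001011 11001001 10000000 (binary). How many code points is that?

Byte at offset 0: 0xD8 = 11011000 → 2-byte char (#1). Advance 2.
Byte at offset 2: 0xEF = 11101111 → 3-byte char (#2). Advance 3.
Byte at offset 5: 0x48 = 01001000 → 1-byte char (#3). Advance 1.
Byte at offset 6: 0xEC = 11101100 → 3-byte char (#4). Advance 3.
Byte at offset 9: 0xC9 = 11001001 → 2-byte char (#5). Advance 2.
Reached end at offset 11 after 5 code points.

5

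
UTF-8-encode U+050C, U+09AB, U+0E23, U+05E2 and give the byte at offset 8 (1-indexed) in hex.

1-indexed offset 8 is 0-indexed offset 7.
U+050C → 2-byte form D4 8C at offsets 0–1.
U+09AB → 3-byte form E0 A6 AB at offsets 2–4.
U+0E23 → 3-byte form E0 B8 A3 at offsets 5–7.
Offset 7 falls in char 3's range; it's byte 3 of E0 B8 A3 = 0xA3.

0xA3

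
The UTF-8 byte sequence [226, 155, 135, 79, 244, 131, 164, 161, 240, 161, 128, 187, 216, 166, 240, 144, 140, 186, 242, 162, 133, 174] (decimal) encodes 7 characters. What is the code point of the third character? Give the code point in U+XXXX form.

U+103921

Offset 0: leading byte 0xE2 = 11100010 → 3-byte char #1 = E2 9B 87.
Offset 3: leading byte 0x4F = 01001111 → 1-byte char #2 = 4F.
Offset 4: leading byte 0xF4 = 11110100 → 4-byte char #3 = F4 83 A4 A1.
Leading byte 0xF4 = 11110100 matches 11110xxx → 4-byte sequence.
Byte 1: 0xF4 = 11110100, payload 100 (3 bits).
Byte 2: 0x83 = 10000011 (10xxxxxx ✓), payload 000011.
Byte 3: 0xA4 = 10100100 (10xxxxxx ✓), payload 100100.
Byte 4: 0xA1 = 10100001 (10xxxxxx ✓), payload 100001.
Concatenate: 100000011100100100001 = 0x103921 (21 bits → U+103921).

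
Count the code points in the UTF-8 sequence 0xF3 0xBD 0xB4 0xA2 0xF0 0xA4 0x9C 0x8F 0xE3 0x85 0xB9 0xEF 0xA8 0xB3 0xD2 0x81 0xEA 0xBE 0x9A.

6

Byte at offset 0: 0xF3 = 11110011 → 4-byte char (#1). Advance 4.
Byte at offset 4: 0xF0 = 11110000 → 4-byte char (#2). Advance 4.
Byte at offset 8: 0xE3 = 11100011 → 3-byte char (#3). Advance 3.
Byte at offset 11: 0xEF = 11101111 → 3-byte char (#4). Advance 3.
Byte at offset 14: 0xD2 = 11010010 → 2-byte char (#5). Advance 2.
Byte at offset 16: 0xEA = 11101010 → 3-byte char (#6). Advance 3.
Reached end at offset 19 after 6 code points.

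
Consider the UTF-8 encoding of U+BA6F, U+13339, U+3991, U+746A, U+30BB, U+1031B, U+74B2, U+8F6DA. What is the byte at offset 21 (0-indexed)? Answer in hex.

0x92

U+BA6F → 3-byte form EB A9 AF at offsets 0–2.
U+13339 → 4-byte form F0 93 8C B9 at offsets 3–6.
U+3991 → 3-byte form E3 A6 91 at offsets 7–9.
U+746A → 3-byte form E7 91 AA at offsets 10–12.
U+30BB → 3-byte form E3 82 BB at offsets 13–15.
U+1031B → 4-byte form F0 90 8C 9B at offsets 16–19.
U+74B2 → 3-byte form E7 92 B2 at offsets 20–22.
Offset 21 falls in char 7's range; it's byte 2 of E7 92 B2 = 0x92.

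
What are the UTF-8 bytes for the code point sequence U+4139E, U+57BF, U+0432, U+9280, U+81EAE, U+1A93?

F1 81 8E 9E E5 9E BF D0 B2 E9 8A 80 F2 81 BA AE E1 AA 93

U+4139E: 4-byte form → F1 81 8E 9E.
U+57BF: 3-byte form → E5 9E BF.
U+0432: 2-byte form → D0 B2.
U+9280: 3-byte form → E9 8A 80.
U+81EAE: 4-byte form → F2 81 BA AE.
U+1A93: 3-byte form → E1 AA 93.
Concatenated (19 bytes): F1 81 8E 9E E5 9E BF D0 B2 E9 8A 80 F2 81 BA AE E1 AA 93.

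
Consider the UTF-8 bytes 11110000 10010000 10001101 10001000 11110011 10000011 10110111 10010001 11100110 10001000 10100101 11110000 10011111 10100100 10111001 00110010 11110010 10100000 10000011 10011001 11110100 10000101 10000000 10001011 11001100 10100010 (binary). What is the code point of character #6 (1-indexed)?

Offset 0: leading byte 0xF0 = 11110000 → 4-byte char #1 = F0 90 8D 88.
Offset 4: leading byte 0xF3 = 11110011 → 4-byte char #2 = F3 83 B7 91.
Offset 8: leading byte 0xE6 = 11100110 → 3-byte char #3 = E6 88 A5.
Offset 11: leading byte 0xF0 = 11110000 → 4-byte char #4 = F0 9F A4 B9.
Offset 15: leading byte 0x32 = 00110010 → 1-byte char #5 = 32.
Offset 16: leading byte 0xF2 = 11110010 → 4-byte char #6 = F2 A0 83 99.
Leading byte 0xF2 = 11110010 matches 11110xxx → 4-byte sequence.
Byte 1: 0xF2 = 11110010, payload 010 (3 bits).
Byte 2: 0xA0 = 10100000 (10xxxxxx ✓), payload 100000.
Byte 3: 0x83 = 10000011 (10xxxxxx ✓), payload 000011.
Byte 4: 0x99 = 10011001 (10xxxxxx ✓), payload 011001.
Concatenate: 010100000000011011001 = 0xA00D9 (21 bits → U+A00D9).

U+A00D9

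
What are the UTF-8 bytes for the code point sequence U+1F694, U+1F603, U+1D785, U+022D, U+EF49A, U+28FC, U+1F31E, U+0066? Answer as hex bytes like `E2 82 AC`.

F0 9F 9A 94 F0 9F 98 83 F0 9D 9E 85 C8 AD F3 AF 92 9A E2 A3 BC F0 9F 8C 9E 66

U+1F694: 4-byte form → F0 9F 9A 94.
U+1F603: 4-byte form → F0 9F 98 83.
U+1D785: 4-byte form → F0 9D 9E 85.
U+022D: 2-byte form → C8 AD.
U+EF49A: 4-byte form → F3 AF 92 9A.
U+28FC: 3-byte form → E2 A3 BC.
U+1F31E: 4-byte form → F0 9F 8C 9E.
U+0066: 1-byte form → 66.
Concatenated (26 bytes): F0 9F 9A 94 F0 9F 98 83 F0 9D 9E 85 C8 AD F3 AF 92 9A E2 A3 BC F0 9F 8C 9E 66.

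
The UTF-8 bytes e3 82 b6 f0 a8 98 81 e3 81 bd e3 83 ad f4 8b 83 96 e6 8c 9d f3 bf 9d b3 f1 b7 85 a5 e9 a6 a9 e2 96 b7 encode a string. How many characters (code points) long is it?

Byte at offset 0: 0xE3 = 11100011 → 3-byte char (#1). Advance 3.
Byte at offset 3: 0xF0 = 11110000 → 4-byte char (#2). Advance 4.
Byte at offset 7: 0xE3 = 11100011 → 3-byte char (#3). Advance 3.
Byte at offset 10: 0xE3 = 11100011 → 3-byte char (#4). Advance 3.
Byte at offset 13: 0xF4 = 11110100 → 4-byte char (#5). Advance 4.
Byte at offset 17: 0xE6 = 11100110 → 3-byte char (#6). Advance 3.
Byte at offset 20: 0xF3 = 11110011 → 4-byte char (#7). Advance 4.
Byte at offset 24: 0xF1 = 11110001 → 4-byte char (#8). Advance 4.
Byte at offset 28: 0xE9 = 11101001 → 3-byte char (#9). Advance 3.
Byte at offset 31: 0xE2 = 11100010 → 3-byte char (#10). Advance 3.
Reached end at offset 34 after 10 code points.

10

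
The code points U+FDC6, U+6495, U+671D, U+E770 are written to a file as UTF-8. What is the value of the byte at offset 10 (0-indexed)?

0x9D

U+FDC6 → 3-byte form EF B7 86 at offsets 0–2.
U+6495 → 3-byte form E6 92 95 at offsets 3–5.
U+671D → 3-byte form E6 9C 9D at offsets 6–8.
U+E770 → 3-byte form EE 9D B0 at offsets 9–11.
Offset 10 falls in char 4's range; it's byte 2 of EE 9D B0 = 0x9D.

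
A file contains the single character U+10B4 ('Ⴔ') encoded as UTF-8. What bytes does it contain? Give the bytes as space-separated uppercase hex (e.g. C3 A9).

U+10B4 = 0x10B4 = 4276 decimal. In range U+0800–U+FFFF → 3-byte form: 1110xxxx 10xxxxxx 10xxxxxx.
Binary (16 bits): 0001000010110100.
Split 4+6+6: 0001 | 000010 | 110100.
Byte 1: 11100001 = 0xE1.
Byte 2: 10000010 = 0x82.
Byte 3: 10110100 = 0xB4.

E1 82 B4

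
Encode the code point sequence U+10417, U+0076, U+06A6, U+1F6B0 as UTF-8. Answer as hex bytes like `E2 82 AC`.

U+10417: 4-byte form → F0 90 90 97.
U+0076: 1-byte form → 76.
U+06A6: 2-byte form → DA A6.
U+1F6B0: 4-byte form → F0 9F 9A B0.
Concatenated (11 bytes): F0 90 90 97 76 DA A6 F0 9F 9A B0.

F0 90 90 97 76 DA A6 F0 9F 9A B0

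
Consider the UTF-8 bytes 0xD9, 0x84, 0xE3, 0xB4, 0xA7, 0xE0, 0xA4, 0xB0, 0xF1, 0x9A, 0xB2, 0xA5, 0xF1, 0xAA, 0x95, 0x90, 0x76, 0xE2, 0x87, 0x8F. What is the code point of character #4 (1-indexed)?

Offset 0: leading byte 0xD9 = 11011001 → 2-byte char #1 = D9 84.
Offset 2: leading byte 0xE3 = 11100011 → 3-byte char #2 = E3 B4 A7.
Offset 5: leading byte 0xE0 = 11100000 → 3-byte char #3 = E0 A4 B0.
Offset 8: leading byte 0xF1 = 11110001 → 4-byte char #4 = F1 9A B2 A5.
Leading byte 0xF1 = 11110001 matches 11110xxx → 4-byte sequence.
Byte 1: 0xF1 = 11110001, payload 001 (3 bits).
Byte 2: 0x9A = 10011010 (10xxxxxx ✓), payload 011010.
Byte 3: 0xB2 = 10110010 (10xxxxxx ✓), payload 110010.
Byte 4: 0xA5 = 10100101 (10xxxxxx ✓), payload 100101.
Concatenate: 001011010110010100101 = 0x5ACA5 (21 bits → U+5ACA5).

U+5ACA5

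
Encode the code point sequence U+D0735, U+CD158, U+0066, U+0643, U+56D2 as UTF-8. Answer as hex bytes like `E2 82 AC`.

F3 90 9C B5 F3 8D 85 98 66 D9 83 E5 9B 92

U+D0735: 4-byte form → F3 90 9C B5.
U+CD158: 4-byte form → F3 8D 85 98.
U+0066: 1-byte form → 66.
U+0643: 2-byte form → D9 83.
U+56D2: 3-byte form → E5 9B 92.
Concatenated (14 bytes): F3 90 9C B5 F3 8D 85 98 66 D9 83 E5 9B 92.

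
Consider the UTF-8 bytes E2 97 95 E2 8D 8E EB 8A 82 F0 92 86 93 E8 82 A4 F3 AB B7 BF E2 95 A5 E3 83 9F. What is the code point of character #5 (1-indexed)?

U+80A4

Offset 0: leading byte 0xE2 = 11100010 → 3-byte char #1 = E2 97 95.
Offset 3: leading byte 0xE2 = 11100010 → 3-byte char #2 = E2 8D 8E.
Offset 6: leading byte 0xEB = 11101011 → 3-byte char #3 = EB 8A 82.
Offset 9: leading byte 0xF0 = 11110000 → 4-byte char #4 = F0 92 86 93.
Offset 13: leading byte 0xE8 = 11101000 → 3-byte char #5 = E8 82 A4.
Leading byte 0xE8 = 11101000 matches 1110xxxx → 3-byte sequence.
Byte 1: 0xE8 = 11101000, payload 1000 (4 bits).
Byte 2: 0x82 = 10000010 (10xxxxxx ✓), payload 000010.
Byte 3: 0xA4 = 10100100 (10xxxxxx ✓), payload 100100.
Concatenate: 1000000010100100 = 0x80A4 (16 bits → U+80A4).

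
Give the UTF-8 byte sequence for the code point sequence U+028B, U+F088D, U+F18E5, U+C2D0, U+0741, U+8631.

CA 8B F3 B0 A2 8D F3 B1 A3 A5 EC 8B 90 DD 81 E8 98 B1

U+028B: 2-byte form → CA 8B.
U+F088D: 4-byte form → F3 B0 A2 8D.
U+F18E5: 4-byte form → F3 B1 A3 A5.
U+C2D0: 3-byte form → EC 8B 90.
U+0741: 2-byte form → DD 81.
U+8631: 3-byte form → E8 98 B1.
Concatenated (18 bytes): CA 8B F3 B0 A2 8D F3 B1 A3 A5 EC 8B 90 DD 81 E8 98 B1.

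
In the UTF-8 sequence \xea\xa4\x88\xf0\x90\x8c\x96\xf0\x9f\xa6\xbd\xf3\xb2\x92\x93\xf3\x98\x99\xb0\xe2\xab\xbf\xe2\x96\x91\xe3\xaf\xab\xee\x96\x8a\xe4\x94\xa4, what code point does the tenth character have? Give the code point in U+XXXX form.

U+4524

Offset 0: leading byte 0xEA = 11101010 → 3-byte char #1 = EA A4 88.
Offset 3: leading byte 0xF0 = 11110000 → 4-byte char #2 = F0 90 8C 96.
Offset 7: leading byte 0xF0 = 11110000 → 4-byte char #3 = F0 9F A6 BD.
Offset 11: leading byte 0xF3 = 11110011 → 4-byte char #4 = F3 B2 92 93.
Offset 15: leading byte 0xF3 = 11110011 → 4-byte char #5 = F3 98 99 B0.
Offset 19: leading byte 0xE2 = 11100010 → 3-byte char #6 = E2 AB BF.
Offset 22: leading byte 0xE2 = 11100010 → 3-byte char #7 = E2 96 91.
Offset 25: leading byte 0xE3 = 11100011 → 3-byte char #8 = E3 AF AB.
Offset 28: leading byte 0xEE = 11101110 → 3-byte char #9 = EE 96 8A.
Offset 31: leading byte 0xE4 = 11100100 → 3-byte char #10 = E4 94 A4.
Leading byte 0xE4 = 11100100 matches 1110xxxx → 3-byte sequence.
Byte 1: 0xE4 = 11100100, payload 0100 (4 bits).
Byte 2: 0x94 = 10010100 (10xxxxxx ✓), payload 010100.
Byte 3: 0xA4 = 10100100 (10xxxxxx ✓), payload 100100.
Concatenate: 0100010100100100 = 0x4524 (16 bits → U+4524).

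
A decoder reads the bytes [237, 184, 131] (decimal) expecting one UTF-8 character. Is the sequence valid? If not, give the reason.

invalid (encodes a surrogate (U+D800–U+DFFF))

Structurally a 3-byte sequence; payload = 0xDE03.
But 0xDE03 is in U+D800–U+DFFF, the surrogate range. Surrogates are not Unicode scalar values and are forbidden in UTF-8.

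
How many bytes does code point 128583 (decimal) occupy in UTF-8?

U+1F647 = 0x1F647. UTF-8 uses 1 byte below 0x80, 2 below 0x800, 3 below 0x10000, 4 up to 0x10FFFF. 0x1F647 is in U+10000–U+10FFFF → 4 bytes.

4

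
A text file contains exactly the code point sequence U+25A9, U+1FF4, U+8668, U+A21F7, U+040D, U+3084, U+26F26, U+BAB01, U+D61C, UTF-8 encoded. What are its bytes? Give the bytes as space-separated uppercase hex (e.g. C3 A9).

U+25A9: 3-byte form → E2 96 A9.
U+1FF4: 3-byte form → E1 BF B4.
U+8668: 3-byte form → E8 99 A8.
U+A21F7: 4-byte form → F2 A2 87 B7.
U+040D: 2-byte form → D0 8D.
U+3084: 3-byte form → E3 82 84.
U+26F26: 4-byte form → F0 A6 BC A6.
U+BAB01: 4-byte form → F2 BA AC 81.
U+D61C: 3-byte form → ED 98 9C.
Concatenated (29 bytes): E2 96 A9 E1 BF B4 E8 99 A8 F2 A2 87 B7 D0 8D E3 82 84 F0 A6 BC A6 F2 BA AC 81 ED 98 9C.

E2 96 A9 E1 BF B4 E8 99 A8 F2 A2 87 B7 D0 8D E3 82 84 F0 A6 BC A6 F2 BA AC 81 ED 98 9C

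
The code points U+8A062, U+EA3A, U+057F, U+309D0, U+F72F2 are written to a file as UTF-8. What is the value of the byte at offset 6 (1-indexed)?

1-indexed offset 6 is 0-indexed offset 5.
U+8A062 → 4-byte form F2 8A 81 A2 at offsets 0–3.
U+EA3A → 3-byte form EE A8 BA at offsets 4–6.
Offset 5 falls in char 2's range; it's byte 2 of EE A8 BA = 0xA8.

0xA8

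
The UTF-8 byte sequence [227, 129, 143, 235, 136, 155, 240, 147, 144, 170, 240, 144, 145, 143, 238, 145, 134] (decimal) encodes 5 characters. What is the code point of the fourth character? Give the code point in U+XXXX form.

Offset 0: leading byte 0xE3 = 11100011 → 3-byte char #1 = E3 81 8F.
Offset 3: leading byte 0xEB = 11101011 → 3-byte char #2 = EB 88 9B.
Offset 6: leading byte 0xF0 = 11110000 → 4-byte char #3 = F0 93 90 AA.
Offset 10: leading byte 0xF0 = 11110000 → 4-byte char #4 = F0 90 91 8F.
Leading byte 0xF0 = 11110000 matches 11110xxx → 4-byte sequence.
Byte 1: 0xF0 = 11110000, payload 000 (3 bits).
Byte 2: 0x90 = 10010000 (10xxxxxx ✓), payload 010000.
Byte 3: 0x91 = 10010001 (10xxxxxx ✓), payload 010001.
Byte 4: 0x8F = 10001111 (10xxxxxx ✓), payload 001111.
Concatenate: 000010000010001001111 = 0x1044F (21 bits → U+1044F).

U+1044F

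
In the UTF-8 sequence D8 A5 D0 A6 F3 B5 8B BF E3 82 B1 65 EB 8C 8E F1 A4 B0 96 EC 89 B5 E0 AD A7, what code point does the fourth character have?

Offset 0: leading byte 0xD8 = 11011000 → 2-byte char #1 = D8 A5.
Offset 2: leading byte 0xD0 = 11010000 → 2-byte char #2 = D0 A6.
Offset 4: leading byte 0xF3 = 11110011 → 4-byte char #3 = F3 B5 8B BF.
Offset 8: leading byte 0xE3 = 11100011 → 3-byte char #4 = E3 82 B1.
Leading byte 0xE3 = 11100011 matches 1110xxxx → 3-byte sequence.
Byte 1: 0xE3 = 11100011, payload 0011 (4 bits).
Byte 2: 0x82 = 10000010 (10xxxxxx ✓), payload 000010.
Byte 3: 0xB1 = 10110001 (10xxxxxx ✓), payload 110001.
Concatenate: 0011000010110001 = 0x30B1 (16 bits → U+30B1).

U+30B1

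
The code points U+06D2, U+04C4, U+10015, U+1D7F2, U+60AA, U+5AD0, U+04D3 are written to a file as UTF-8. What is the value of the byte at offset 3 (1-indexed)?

0xD3

1-indexed offset 3 is 0-indexed offset 2.
U+06D2 → 2-byte form DB 92 at offsets 0–1.
U+04C4 → 2-byte form D3 84 at offsets 2–3.
Offset 2 falls in char 2's range; it's byte 1 of D3 84 = 0xD3.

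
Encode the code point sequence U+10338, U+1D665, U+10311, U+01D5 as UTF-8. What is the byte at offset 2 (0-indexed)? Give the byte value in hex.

0x8C

U+10338 → 4-byte form F0 90 8C B8 at offsets 0–3.
Offset 2 falls in char 1's range; it's byte 3 of F0 90 8C B8 = 0x8C.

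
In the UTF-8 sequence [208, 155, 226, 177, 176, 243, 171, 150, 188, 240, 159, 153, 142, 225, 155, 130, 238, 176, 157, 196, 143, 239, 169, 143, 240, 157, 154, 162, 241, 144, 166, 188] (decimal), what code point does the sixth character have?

U+EC1D

Offset 0: leading byte 0xD0 = 11010000 → 2-byte char #1 = D0 9B.
Offset 2: leading byte 0xE2 = 11100010 → 3-byte char #2 = E2 B1 B0.
Offset 5: leading byte 0xF3 = 11110011 → 4-byte char #3 = F3 AB 96 BC.
Offset 9: leading byte 0xF0 = 11110000 → 4-byte char #4 = F0 9F 99 8E.
Offset 13: leading byte 0xE1 = 11100001 → 3-byte char #5 = E1 9B 82.
Offset 16: leading byte 0xEE = 11101110 → 3-byte char #6 = EE B0 9D.
Leading byte 0xEE = 11101110 matches 1110xxxx → 3-byte sequence.
Byte 1: 0xEE = 11101110, payload 1110 (4 bits).
Byte 2: 0xB0 = 10110000 (10xxxxxx ✓), payload 110000.
Byte 3: 0x9D = 10011101 (10xxxxxx ✓), payload 011101.
Concatenate: 1110110000011101 = 0xEC1D (16 bits → U+EC1D).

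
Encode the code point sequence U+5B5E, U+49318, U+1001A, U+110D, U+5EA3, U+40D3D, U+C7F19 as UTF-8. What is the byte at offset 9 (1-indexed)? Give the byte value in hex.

1-indexed offset 9 is 0-indexed offset 8.
U+5B5E → 3-byte form E5 AD 9E at offsets 0–2.
U+49318 → 4-byte form F1 89 8C 98 at offsets 3–6.
U+1001A → 4-byte form F0 90 80 9A at offsets 7–10.
Offset 8 falls in char 3's range; it's byte 2 of F0 90 80 9A = 0x90.

0x90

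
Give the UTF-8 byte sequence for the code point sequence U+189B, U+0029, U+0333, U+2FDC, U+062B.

E1 A2 9B 29 CC B3 E2 BF 9C D8 AB

U+189B: 3-byte form → E1 A2 9B.
U+0029: 1-byte form → 29.
U+0333: 2-byte form → CC B3.
U+2FDC: 3-byte form → E2 BF 9C.
U+062B: 2-byte form → D8 AB.
Concatenated (11 bytes): E1 A2 9B 29 CC B3 E2 BF 9C D8 AB.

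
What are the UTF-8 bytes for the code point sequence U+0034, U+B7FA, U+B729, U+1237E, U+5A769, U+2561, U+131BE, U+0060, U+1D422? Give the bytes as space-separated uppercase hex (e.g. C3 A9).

U+0034: 1-byte form → 34.
U+B7FA: 3-byte form → EB 9F BA.
U+B729: 3-byte form → EB 9C A9.
U+1237E: 4-byte form → F0 92 8D BE.
U+5A769: 4-byte form → F1 9A 9D A9.
U+2561: 3-byte form → E2 95 A1.
U+131BE: 4-byte form → F0 93 86 BE.
U+0060: 1-byte form → 60.
U+1D422: 4-byte form → F0 9D 90 A2.
Concatenated (27 bytes): 34 EB 9F BA EB 9C A9 F0 92 8D BE F1 9A 9D A9 E2 95 A1 F0 93 86 BE 60 F0 9D 90 A2.

34 EB 9F BA EB 9C A9 F0 92 8D BE F1 9A 9D A9 E2 95 A1 F0 93 86 BE 60 F0 9D 90 A2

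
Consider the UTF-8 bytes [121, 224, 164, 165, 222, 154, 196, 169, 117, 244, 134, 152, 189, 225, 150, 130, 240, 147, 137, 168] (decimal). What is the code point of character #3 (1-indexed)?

U+079A

Offset 0: leading byte 0x79 = 01111001 → 1-byte char #1 = 79.
Offset 1: leading byte 0xE0 = 11100000 → 3-byte char #2 = E0 A4 A5.
Offset 4: leading byte 0xDE = 11011110 → 2-byte char #3 = DE 9A.
Leading byte 0xDE = 11011110 matches 110xxxxx → 2-byte sequence.
Byte 1: 0xDE = 11011110, payload 11110 (5 bits).
Byte 2: 0x9A = 10011010 (10xxxxxx ✓), payload 011010.
Concatenate: 11110011010 = 0x79A (11 bits → U+079A).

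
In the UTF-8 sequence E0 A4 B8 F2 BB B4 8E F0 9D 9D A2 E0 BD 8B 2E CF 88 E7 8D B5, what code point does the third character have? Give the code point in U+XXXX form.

Offset 0: leading byte 0xE0 = 11100000 → 3-byte char #1 = E0 A4 B8.
Offset 3: leading byte 0xF2 = 11110010 → 4-byte char #2 = F2 BB B4 8E.
Offset 7: leading byte 0xF0 = 11110000 → 4-byte char #3 = F0 9D 9D A2.
Leading byte 0xF0 = 11110000 matches 11110xxx → 4-byte sequence.
Byte 1: 0xF0 = 11110000, payload 000 (3 bits).
Byte 2: 0x9D = 10011101 (10xxxxxx ✓), payload 011101.
Byte 3: 0x9D = 10011101 (10xxxxxx ✓), payload 011101.
Byte 4: 0xA2 = 10100010 (10xxxxxx ✓), payload 100010.
Concatenate: 000011101011101100010 = 0x1D762 (21 bits → U+1D762).

U+1D762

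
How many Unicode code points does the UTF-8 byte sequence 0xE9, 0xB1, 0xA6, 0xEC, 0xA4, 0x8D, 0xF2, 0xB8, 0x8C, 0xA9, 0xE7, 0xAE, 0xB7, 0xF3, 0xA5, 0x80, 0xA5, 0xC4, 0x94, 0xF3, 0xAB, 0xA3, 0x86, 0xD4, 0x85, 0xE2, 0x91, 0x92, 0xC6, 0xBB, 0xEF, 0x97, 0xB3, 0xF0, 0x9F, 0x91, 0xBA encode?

Byte at offset 0: 0xE9 = 11101001 → 3-byte char (#1). Advance 3.
Byte at offset 3: 0xEC = 11101100 → 3-byte char (#2). Advance 3.
Byte at offset 6: 0xF2 = 11110010 → 4-byte char (#3). Advance 4.
Byte at offset 10: 0xE7 = 11100111 → 3-byte char (#4). Advance 3.
Byte at offset 13: 0xF3 = 11110011 → 4-byte char (#5). Advance 4.
Byte at offset 17: 0xC4 = 11000100 → 2-byte char (#6). Advance 2.
Byte at offset 19: 0xF3 = 11110011 → 4-byte char (#7). Advance 4.
Byte at offset 23: 0xD4 = 11010100 → 2-byte char (#8). Advance 2.
Byte at offset 25: 0xE2 = 11100010 → 3-byte char (#9). Advance 3.
Byte at offset 28: 0xC6 = 11000110 → 2-byte char (#10). Advance 2.
Byte at offset 30: 0xEF = 11101111 → 3-byte char (#11). Advance 3.
Byte at offset 33: 0xF0 = 11110000 → 4-byte char (#12). Advance 4.
Reached end at offset 37 after 12 code points.

12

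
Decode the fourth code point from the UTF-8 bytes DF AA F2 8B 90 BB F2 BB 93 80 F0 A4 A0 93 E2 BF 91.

U+24813

Offset 0: leading byte 0xDF = 11011111 → 2-byte char #1 = DF AA.
Offset 2: leading byte 0xF2 = 11110010 → 4-byte char #2 = F2 8B 90 BB.
Offset 6: leading byte 0xF2 = 11110010 → 4-byte char #3 = F2 BB 93 80.
Offset 10: leading byte 0xF0 = 11110000 → 4-byte char #4 = F0 A4 A0 93.
Leading byte 0xF0 = 11110000 matches 11110xxx → 4-byte sequence.
Byte 1: 0xF0 = 11110000, payload 000 (3 bits).
Byte 2: 0xA4 = 10100100 (10xxxxxx ✓), payload 100100.
Byte 3: 0xA0 = 10100000 (10xxxxxx ✓), payload 100000.
Byte 4: 0x93 = 10010011 (10xxxxxx ✓), payload 010011.
Concatenate: 000100100100000010011 = 0x24813 (21 bits → U+24813).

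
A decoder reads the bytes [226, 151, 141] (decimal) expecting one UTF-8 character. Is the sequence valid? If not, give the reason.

valid

Leading byte 0xE2 = 11100010 → 3-byte form.
Continuation bytes 0x97=10010111, 0x8D=10001101 all match 10xxxxxx.
Decoded value 0x25CD is ≥ 0x800 (shortest form) and not a surrogate.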